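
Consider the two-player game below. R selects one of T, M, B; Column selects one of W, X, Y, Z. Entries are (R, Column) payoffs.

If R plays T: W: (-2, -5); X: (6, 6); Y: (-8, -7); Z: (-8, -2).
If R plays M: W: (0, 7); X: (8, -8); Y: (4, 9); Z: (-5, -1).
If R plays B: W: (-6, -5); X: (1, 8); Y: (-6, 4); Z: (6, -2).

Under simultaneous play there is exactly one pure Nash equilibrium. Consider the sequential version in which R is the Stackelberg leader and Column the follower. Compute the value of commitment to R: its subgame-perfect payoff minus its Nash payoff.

2

Work backward from Column's decision.
- T → Column plays X (best of -5, 6, -7, -2); R gets 6.
- M → Column plays Y (best of 7, -8, 9, -1); R gets 4.
- B → Column plays X (best of -5, 8, 4, -2); R gets 1.
R's induced payoffs are 6, 4, 1, so R commits to T. Subgame-perfect outcome: (T, X) with payoffs (6, 6).
Under simultaneous play:
R's best replies: W→M; X→M; Y→M; Z→B.
Column's best replies: T→X; M→Y; B→X.
Only (M, Y) has each player best-responding; Nash payoffs (4, 9).
R's commitment gain: 6 − 4 = 2.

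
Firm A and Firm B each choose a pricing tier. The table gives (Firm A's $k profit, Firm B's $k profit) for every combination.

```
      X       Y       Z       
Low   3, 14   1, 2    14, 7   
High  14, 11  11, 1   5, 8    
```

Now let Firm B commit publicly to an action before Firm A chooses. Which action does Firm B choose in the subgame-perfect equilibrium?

X

Backward induction with Firm B moving first.
- X: Firm A compares 3, 14 and picks High; Firm B would get 11.
- Y: Firm A compares 1, 11 and picks High; Firm B would get 1.
- Z: Firm A compares 14, 5 and picks Low; Firm B would get 7.
Among 11, 1, 7, the best is 11 at X. Subgame-perfect outcome: (High, X) with payoffs (14, 11).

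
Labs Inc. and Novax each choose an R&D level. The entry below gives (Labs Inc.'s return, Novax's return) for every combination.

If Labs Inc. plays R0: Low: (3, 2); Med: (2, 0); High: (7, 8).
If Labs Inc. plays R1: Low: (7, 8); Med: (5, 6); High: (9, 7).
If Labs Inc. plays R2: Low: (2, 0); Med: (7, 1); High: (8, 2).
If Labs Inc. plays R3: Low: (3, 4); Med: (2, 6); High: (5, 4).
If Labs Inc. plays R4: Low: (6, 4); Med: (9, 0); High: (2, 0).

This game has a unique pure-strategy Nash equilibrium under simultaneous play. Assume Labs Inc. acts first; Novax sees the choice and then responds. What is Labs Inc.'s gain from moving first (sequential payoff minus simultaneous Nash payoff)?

1

Solve by backward induction (Labs Inc. leads).
- R0: Novax compares 2, 0, 8 and picks High; Labs Inc. would get 7.
- R1: Novax compares 8, 6, 7 and picks Low; Labs Inc. would get 7.
- R2: Novax compares 0, 1, 2 and picks High; Labs Inc. would get 8.
- R3: Novax compares 4, 6, 4 and picks Med; Labs Inc. would get 2.
- R4: Novax compares 4, 0, 0 and picks Low; Labs Inc. would get 6.
Among 7, 7, 8, 2, 6, the best is 8 at R2. Subgame-perfect outcome: (R2, High) with payoffs (8, 2).
For the simultaneous game, intersect best replies.
Labs Inc.'s best replies: Low→R1; Med→R4; High→R1.
Novax's best replies: R0→High; R1→Low; R2→High; R3→Med; R4→Low.
Only (R1, Low) has each player best-responding; Nash payoffs (7, 8).
Labs Inc.'s commitment gain: 8 − 7 = 1.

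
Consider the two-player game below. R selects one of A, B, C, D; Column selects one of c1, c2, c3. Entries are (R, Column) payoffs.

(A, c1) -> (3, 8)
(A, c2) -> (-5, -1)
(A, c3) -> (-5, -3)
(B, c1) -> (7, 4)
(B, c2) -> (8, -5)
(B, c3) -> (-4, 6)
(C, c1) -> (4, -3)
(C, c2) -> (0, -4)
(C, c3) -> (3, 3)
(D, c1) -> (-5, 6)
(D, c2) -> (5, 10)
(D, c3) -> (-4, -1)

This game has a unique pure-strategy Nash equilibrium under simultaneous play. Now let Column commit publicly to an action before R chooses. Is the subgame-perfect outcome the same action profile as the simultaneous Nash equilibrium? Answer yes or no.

Backward induction with Column moving first.
- c1: R compares 3, 7, 4, -5 and picks B; Column would get 4.
- c2: R compares -5, 8, 0, 5 and picks B; Column would get -5.
- c3: R compares -5, -4, 3, -4 and picks C; Column would get 3.
Among 4, -5, 3, the best is 4 at c1. Subgame-perfect outcome: (B, c1) with payoffs (7, 4).
For the simultaneous game, intersect best replies.
R's best replies: c1→B; c2→B; c3→C.
Column's best replies: A→c1; B→c3; C→c3; D→c2.
The unique mutual best reply is (C, c3), giving (3, 3).
Sequential outcome (B, c1) differs from the Nash profile (C, c3).

no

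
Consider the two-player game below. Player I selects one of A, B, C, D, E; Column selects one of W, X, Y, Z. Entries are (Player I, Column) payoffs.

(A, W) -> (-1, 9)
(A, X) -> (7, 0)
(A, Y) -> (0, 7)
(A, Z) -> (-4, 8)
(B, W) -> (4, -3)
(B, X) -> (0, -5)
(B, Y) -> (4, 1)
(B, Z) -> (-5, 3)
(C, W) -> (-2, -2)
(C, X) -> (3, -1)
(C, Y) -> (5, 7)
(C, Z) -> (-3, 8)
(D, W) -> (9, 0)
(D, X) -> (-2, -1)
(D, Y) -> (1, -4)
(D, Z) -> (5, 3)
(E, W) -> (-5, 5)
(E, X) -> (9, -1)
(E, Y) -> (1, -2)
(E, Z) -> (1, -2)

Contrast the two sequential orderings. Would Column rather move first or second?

first

If Player I leads: Column's best replies are A→W, B→Z, C→Z, D→Z, E→W; Player I's induced payoffs -1, -5, -3, 5, -5; outcome (D, Z), payoffs (5, 3).
If Column leads: Player I's best replies are W→D, X→E, Y→C, Z→D; Column's induced payoffs 0, -1, 7, 3; outcome (C, Y), payoffs (5, 7).
Column gets 7 moving first and 3 moving second, so Column prefers to move first.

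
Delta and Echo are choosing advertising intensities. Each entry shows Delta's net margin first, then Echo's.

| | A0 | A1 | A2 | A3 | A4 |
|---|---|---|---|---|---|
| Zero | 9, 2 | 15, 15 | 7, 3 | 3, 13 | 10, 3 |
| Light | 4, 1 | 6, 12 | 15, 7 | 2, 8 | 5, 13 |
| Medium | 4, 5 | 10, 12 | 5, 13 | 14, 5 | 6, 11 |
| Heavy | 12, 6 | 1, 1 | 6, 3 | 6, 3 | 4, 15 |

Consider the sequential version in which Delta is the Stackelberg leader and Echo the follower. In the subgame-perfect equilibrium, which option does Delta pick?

Solve by backward induction (Delta leads).
- Zero → Echo plays A1 (best of 2, 15, 3, 13, 3); Delta gets 15.
- Light → Echo plays A4 (best of 1, 12, 7, 8, 13); Delta gets 5.
- Medium → Echo plays A2 (best of 5, 12, 13, 5, 11); Delta gets 5.
- Heavy → Echo plays A4 (best of 6, 1, 3, 3, 15); Delta gets 4.
Maximizing over 15, 5, 5, 4, Delta chooses Zero. Subgame-perfect outcome: (Zero, A1) with payoffs (15, 15).

Zero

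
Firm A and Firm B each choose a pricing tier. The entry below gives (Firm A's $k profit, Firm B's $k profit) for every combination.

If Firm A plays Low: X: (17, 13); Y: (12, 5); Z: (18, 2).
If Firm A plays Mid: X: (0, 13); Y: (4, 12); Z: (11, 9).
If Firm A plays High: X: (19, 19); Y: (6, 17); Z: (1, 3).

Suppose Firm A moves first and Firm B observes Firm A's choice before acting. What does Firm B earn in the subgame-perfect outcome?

Solve by backward induction (Firm A leads).
- Low: Firm B compares 13, 5, 2 and picks X; Firm A would get 17.
- Mid: Firm B compares 13, 12, 9 and picks X; Firm A would get 0.
- High: Firm B compares 19, 17, 3 and picks X; Firm A would get 19.
Among 17, 0, 19, the best is 19 at High. Subgame-perfect outcome: (High, X) with payoffs (19, 19).

19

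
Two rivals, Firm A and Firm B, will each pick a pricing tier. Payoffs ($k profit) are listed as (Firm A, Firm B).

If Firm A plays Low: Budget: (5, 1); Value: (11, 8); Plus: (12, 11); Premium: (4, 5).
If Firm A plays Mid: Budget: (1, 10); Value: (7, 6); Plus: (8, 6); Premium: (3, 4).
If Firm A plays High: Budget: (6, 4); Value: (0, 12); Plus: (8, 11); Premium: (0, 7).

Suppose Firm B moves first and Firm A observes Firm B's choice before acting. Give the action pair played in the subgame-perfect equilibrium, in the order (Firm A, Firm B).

Firm A best-responds to each possible Firm B move:
- Budget → Firm A plays High (best of 5, 1, 6); Firm B gets 4.
- Value → Firm A plays Low (best of 11, 7, 0); Firm B gets 8.
- Plus → Firm A plays Low (best of 12, 8, 8); Firm B gets 11.
- Premium → Firm A plays Low (best of 4, 3, 0); Firm B gets 5.
Among 4, 8, 11, 5, the best is 11 at Plus. Subgame-perfect outcome: (Low, Plus) with payoffs (12, 11).

(Low, Plus)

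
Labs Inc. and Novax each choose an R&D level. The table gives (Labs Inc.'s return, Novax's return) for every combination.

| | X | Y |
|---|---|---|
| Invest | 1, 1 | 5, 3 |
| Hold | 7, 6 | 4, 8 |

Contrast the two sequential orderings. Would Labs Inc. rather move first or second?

second

If Labs Inc. leads: Novax's best replies are Invest→Y, Hold→Y; Labs Inc.'s induced payoffs 5, 4; outcome (Invest, Y), payoffs (5, 3).
If Novax leads: Labs Inc.'s best replies are X→Hold, Y→Invest; Novax's induced payoffs 6, 3; outcome (Hold, X), payoffs (7, 6).
Labs Inc. gets 5 moving first and 7 moving second, so Labs Inc. prefers to move second.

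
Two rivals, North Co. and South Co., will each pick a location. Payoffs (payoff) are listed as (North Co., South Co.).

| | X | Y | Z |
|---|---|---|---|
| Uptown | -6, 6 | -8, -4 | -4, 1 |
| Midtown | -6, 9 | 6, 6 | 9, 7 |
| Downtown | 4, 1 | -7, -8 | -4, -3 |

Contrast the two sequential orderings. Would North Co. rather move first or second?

second

If North Co. leads: South Co.'s best replies are Uptown→X, Midtown→X, Downtown→X; North Co.'s induced payoffs -6, -6, 4; outcome (Downtown, X), payoffs (4, 1).
If South Co. leads: North Co.'s best replies are X→Downtown, Y→Midtown, Z→Midtown; South Co.'s induced payoffs 1, 6, 7; outcome (Midtown, Z), payoffs (9, 7).
North Co. gets 4 moving first and 9 moving second, so North Co. prefers to move second.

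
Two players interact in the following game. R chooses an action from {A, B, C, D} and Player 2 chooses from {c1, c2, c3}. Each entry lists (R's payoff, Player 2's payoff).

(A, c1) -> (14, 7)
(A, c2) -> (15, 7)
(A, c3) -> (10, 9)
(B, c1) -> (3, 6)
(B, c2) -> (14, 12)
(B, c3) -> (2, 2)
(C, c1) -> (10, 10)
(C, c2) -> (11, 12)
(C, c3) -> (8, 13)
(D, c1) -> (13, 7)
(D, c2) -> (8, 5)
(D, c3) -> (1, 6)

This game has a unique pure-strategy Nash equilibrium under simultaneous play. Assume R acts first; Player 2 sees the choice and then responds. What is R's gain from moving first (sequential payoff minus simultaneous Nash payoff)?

Work backward from Player 2's decision.
- A: Player 2 compares 7, 7, 9 and picks c3; R would get 10.
- B: Player 2 compares 6, 12, 2 and picks c2; R would get 14.
- C: Player 2 compares 10, 12, 13 and picks c3; R would get 8.
- D: Player 2 compares 7, 5, 6 and picks c1; R would get 13.
Maximizing over 10, 14, 8, 13, R chooses B. Subgame-perfect outcome: (B, c2) with payoffs (14, 12).
Now find the simultaneous Nash equilibrium.
R's best replies: c1→A; c2→A; c3→A.
Player 2's best replies: A→c3; B→c2; C→c3; D→c1.
Only (A, c3) has each player best-responding; Nash payoffs (10, 9).
R's commitment gain: 14 − 10 = 4.

4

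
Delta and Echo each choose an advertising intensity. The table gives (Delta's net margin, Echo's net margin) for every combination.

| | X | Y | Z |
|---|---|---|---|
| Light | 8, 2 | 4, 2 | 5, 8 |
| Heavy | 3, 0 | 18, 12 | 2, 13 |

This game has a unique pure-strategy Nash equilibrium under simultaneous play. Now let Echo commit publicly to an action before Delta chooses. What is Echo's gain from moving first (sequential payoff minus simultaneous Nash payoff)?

4

Delta best-responds to each possible Echo move:
- X: Delta compares 8, 3 and picks Light; Echo would get 2.
- Y: Delta compares 4, 18 and picks Heavy; Echo would get 12.
- Z: Delta compares 5, 2 and picks Light; Echo would get 8.
Among 2, 12, 8, the best is 12 at Y. Subgame-perfect outcome: (Heavy, Y) with payoffs (18, 12).
Now find the simultaneous Nash equilibrium.
Delta's best replies: X→Light; Y→Heavy; Z→Light.
Echo's best replies: Light→Z; Heavy→Z.
The unique mutual best reply is (Light, Z), giving (5, 8).
Echo's commitment gain: 12 − 8 = 4.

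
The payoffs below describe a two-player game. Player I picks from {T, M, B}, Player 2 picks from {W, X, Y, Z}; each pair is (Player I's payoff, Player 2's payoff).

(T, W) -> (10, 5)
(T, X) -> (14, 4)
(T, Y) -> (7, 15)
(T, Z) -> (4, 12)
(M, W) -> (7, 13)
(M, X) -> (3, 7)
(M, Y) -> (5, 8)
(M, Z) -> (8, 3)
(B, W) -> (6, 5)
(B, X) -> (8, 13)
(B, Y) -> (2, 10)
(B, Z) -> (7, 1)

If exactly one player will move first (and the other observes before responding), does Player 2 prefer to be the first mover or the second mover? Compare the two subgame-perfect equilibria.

If Player I leads: Player 2's best replies are T→Y, M→W, B→X; Player I's induced payoffs 7, 7, 8; outcome (B, X), payoffs (8, 13).
If Player 2 leads: Player I's best replies are W→T, X→T, Y→T, Z→M; Player 2's induced payoffs 5, 4, 15, 3; outcome (T, Y), payoffs (7, 15).
Player 2 gets 15 moving first and 13 moving second, so Player 2 prefers to move first.

first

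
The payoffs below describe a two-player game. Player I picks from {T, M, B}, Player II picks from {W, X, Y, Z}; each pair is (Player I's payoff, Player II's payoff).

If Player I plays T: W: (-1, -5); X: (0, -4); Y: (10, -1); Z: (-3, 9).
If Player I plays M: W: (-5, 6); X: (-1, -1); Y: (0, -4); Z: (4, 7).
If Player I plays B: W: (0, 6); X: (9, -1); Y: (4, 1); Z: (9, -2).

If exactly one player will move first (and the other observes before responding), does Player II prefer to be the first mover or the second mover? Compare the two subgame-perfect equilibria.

If Player I leads: Player II's best replies are T→Z, M→Z, B→W; Player I's induced payoffs -3, 4, 0; outcome (M, Z), payoffs (4, 7).
If Player II leads: Player I's best replies are W→B, X→B, Y→T, Z→B; Player II's induced payoffs 6, -1, -1, -2; outcome (B, W), payoffs (0, 6).
Player II gets 6 moving first and 7 moving second, so Player II prefers to move second.

second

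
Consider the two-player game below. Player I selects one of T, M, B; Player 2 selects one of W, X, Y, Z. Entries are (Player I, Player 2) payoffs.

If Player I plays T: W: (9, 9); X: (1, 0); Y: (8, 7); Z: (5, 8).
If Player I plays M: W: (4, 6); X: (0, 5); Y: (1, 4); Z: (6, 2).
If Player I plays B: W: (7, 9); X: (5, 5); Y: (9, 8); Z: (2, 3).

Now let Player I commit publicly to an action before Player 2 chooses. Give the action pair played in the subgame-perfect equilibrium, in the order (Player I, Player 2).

Player 2 best-responds to each possible Player I move:
- T: BR = W, leader payoff 9.
- M: BR = W, leader payoff 4.
- B: BR = W, leader payoff 7.
Among 9, 4, 7, the best is 9 at T. Subgame-perfect outcome: (T, W) with payoffs (9, 9).

(T, W)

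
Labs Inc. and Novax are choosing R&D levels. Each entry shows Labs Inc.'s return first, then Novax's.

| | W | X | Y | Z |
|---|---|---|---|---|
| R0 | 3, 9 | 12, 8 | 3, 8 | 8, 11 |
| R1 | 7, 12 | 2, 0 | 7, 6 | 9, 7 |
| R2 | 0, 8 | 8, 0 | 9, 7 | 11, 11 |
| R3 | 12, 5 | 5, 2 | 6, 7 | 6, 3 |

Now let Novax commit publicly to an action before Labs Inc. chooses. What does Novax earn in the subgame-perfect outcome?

Labs Inc. best-responds to each possible Novax move:
- W: Labs Inc. compares 3, 7, 0, 12 and picks R3; Novax would get 5.
- X: Labs Inc. compares 12, 2, 8, 5 and picks R0; Novax would get 8.
- Y: Labs Inc. compares 3, 7, 9, 6 and picks R2; Novax would get 7.
- Z: Labs Inc. compares 8, 9, 11, 6 and picks R2; Novax would get 11.
Novax's induced payoffs are 5, 8, 7, 11, so Novax commits to Z. Subgame-perfect outcome: (R2, Z) with payoffs (11, 11).

11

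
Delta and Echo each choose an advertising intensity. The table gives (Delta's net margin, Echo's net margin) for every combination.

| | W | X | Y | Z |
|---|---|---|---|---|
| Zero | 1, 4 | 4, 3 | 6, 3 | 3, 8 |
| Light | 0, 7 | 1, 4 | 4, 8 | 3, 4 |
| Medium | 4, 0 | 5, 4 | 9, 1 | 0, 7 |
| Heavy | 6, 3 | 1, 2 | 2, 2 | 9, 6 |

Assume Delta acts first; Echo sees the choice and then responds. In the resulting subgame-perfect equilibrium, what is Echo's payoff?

6

Work backward from Echo's decision.
- Zero: BR = Z, leader payoff 3.
- Light: BR = Y, leader payoff 4.
- Medium: BR = Z, leader payoff 0.
- Heavy: BR = Z, leader payoff 9.
Maximizing over 3, 4, 0, 9, Delta chooses Heavy. Subgame-perfect outcome: (Heavy, Z) with payoffs (9, 6).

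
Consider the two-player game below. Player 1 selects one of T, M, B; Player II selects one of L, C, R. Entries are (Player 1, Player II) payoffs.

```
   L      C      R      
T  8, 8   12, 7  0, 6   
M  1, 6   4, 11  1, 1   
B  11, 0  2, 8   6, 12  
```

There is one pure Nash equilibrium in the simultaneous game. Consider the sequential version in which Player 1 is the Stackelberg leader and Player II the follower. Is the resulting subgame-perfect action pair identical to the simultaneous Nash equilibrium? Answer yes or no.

Solve by backward induction (Player 1 leads).
- T: BR = L, leader payoff 8.
- M: BR = C, leader payoff 4.
- B: BR = R, leader payoff 6.
Among 8, 4, 6, the best is 8 at T. Subgame-perfect outcome: (T, L) with payoffs (8, 8).
Now find the simultaneous Nash equilibrium.
Player 1's best replies: L→B; C→T; R→B.
Player II's best replies: T→L; M→C; B→R.
Only (B, R) has each player best-responding; Nash payoffs (6, 12).
Sequential outcome (T, L) differs from the Nash profile (B, R).

no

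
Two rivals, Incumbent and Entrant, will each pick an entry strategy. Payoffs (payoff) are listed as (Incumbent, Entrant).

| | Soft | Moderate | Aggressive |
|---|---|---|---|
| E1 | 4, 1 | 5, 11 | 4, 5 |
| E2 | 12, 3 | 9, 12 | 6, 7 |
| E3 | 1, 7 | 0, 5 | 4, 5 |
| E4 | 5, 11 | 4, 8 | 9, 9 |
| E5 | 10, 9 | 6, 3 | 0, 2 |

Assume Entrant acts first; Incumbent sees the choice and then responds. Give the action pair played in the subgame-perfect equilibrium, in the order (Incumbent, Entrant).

Solve by backward induction (Entrant leads).
- Soft: BR = E2, leader payoff 3.
- Moderate: BR = E2, leader payoff 12.
- Aggressive: BR = E4, leader payoff 9.
Entrant's induced payoffs are 3, 12, 9, so Entrant commits to Moderate. Subgame-perfect outcome: (E2, Moderate) with payoffs (9, 12).

(E2, Moderate)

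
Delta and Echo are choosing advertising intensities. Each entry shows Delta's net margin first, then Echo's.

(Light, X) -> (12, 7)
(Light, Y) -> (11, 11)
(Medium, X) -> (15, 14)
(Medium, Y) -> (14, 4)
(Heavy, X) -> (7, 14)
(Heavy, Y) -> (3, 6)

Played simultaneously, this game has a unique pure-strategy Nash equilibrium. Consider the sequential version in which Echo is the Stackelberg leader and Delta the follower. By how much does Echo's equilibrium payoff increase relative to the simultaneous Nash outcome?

Work backward from Delta's decision.
- X → Delta plays Medium (best of 12, 15, 7); Echo gets 14.
- Y → Delta plays Medium (best of 11, 14, 3); Echo gets 4.
Maximizing over 14, 4, Echo chooses X. Subgame-perfect outcome: (Medium, X) with payoffs (15, 14).
Under simultaneous play:
Delta's best replies: X→Medium; Y→Medium.
Echo's best replies: Light→Y; Medium→X; Heavy→X.
The unique mutual best reply is (Medium, X), giving (15, 14).
Echo's commitment gain: 14 − 14 = 0.

0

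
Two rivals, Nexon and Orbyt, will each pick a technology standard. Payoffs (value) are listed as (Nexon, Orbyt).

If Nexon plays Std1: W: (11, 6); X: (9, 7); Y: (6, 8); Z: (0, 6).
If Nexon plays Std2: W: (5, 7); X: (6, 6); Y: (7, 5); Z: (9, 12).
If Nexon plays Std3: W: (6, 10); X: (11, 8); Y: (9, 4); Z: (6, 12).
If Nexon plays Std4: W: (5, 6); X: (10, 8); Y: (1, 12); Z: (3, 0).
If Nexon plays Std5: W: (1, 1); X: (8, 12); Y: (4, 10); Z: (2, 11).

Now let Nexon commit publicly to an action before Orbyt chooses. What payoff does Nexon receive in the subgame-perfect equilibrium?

Work backward from Orbyt's decision.
- Std1 → Orbyt plays Y (best of 6, 7, 8, 6); Nexon gets 6.
- Std2 → Orbyt plays Z (best of 7, 6, 5, 12); Nexon gets 9.
- Std3 → Orbyt plays Z (best of 10, 8, 4, 12); Nexon gets 6.
- Std4 → Orbyt plays Y (best of 6, 8, 12, 0); Nexon gets 1.
- Std5 → Orbyt plays X (best of 1, 12, 10, 11); Nexon gets 8.
Among 6, 9, 6, 1, 8, the best is 9 at Std2. Subgame-perfect outcome: (Std2, Z) with payoffs (9, 12).

9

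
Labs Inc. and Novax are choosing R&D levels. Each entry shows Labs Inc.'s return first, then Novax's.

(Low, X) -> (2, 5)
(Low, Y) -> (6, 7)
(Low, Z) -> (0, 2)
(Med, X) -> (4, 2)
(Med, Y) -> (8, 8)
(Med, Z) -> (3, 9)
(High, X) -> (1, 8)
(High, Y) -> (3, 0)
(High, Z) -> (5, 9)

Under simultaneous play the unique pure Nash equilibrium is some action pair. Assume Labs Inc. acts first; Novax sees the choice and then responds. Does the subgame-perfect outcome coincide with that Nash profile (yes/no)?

Backward induction with Labs Inc. moving first.
- Low: Novax compares 5, 7, 2 and picks Y; Labs Inc. would get 6.
- Med: Novax compares 2, 8, 9 and picks Z; Labs Inc. would get 3.
- High: Novax compares 8, 0, 9 and picks Z; Labs Inc. would get 5.
Labs Inc.'s induced payoffs are 6, 3, 5, so Labs Inc. commits to Low. Subgame-perfect outcome: (Low, Y) with payoffs (6, 7).
Now find the simultaneous Nash equilibrium.
Labs Inc.'s best replies: X→Med; Y→Med; Z→High.
Novax's best replies: Low→Y; Med→Z; High→Z.
The unique mutual best reply is (High, Z), giving (5, 9).
Sequential outcome (Low, Y) differs from the Nash profile (High, Z).

no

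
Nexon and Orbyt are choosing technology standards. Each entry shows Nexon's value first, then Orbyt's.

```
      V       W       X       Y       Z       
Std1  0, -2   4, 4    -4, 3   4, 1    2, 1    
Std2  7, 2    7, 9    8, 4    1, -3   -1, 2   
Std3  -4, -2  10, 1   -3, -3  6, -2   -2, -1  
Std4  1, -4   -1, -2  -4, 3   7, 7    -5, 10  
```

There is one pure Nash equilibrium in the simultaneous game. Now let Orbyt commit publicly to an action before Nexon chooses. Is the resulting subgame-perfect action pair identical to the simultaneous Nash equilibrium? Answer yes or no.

no

Backward induction with Orbyt moving first.
- V: BR = Std2, leader payoff 2.
- W: BR = Std3, leader payoff 1.
- X: BR = Std2, leader payoff 4.
- Y: BR = Std4, leader payoff 7.
- Z: BR = Std1, leader payoff 1.
Orbyt's induced payoffs are 2, 1, 4, 7, 1, so Orbyt commits to Y. Subgame-perfect outcome: (Std4, Y) with payoffs (7, 7).
Now find the simultaneous Nash equilibrium.
Nexon's best replies: V→Std2; W→Std3; X→Std2; Y→Std4; Z→Std1.
Orbyt's best replies: Std1→W; Std2→W; Std3→W; Std4→Z.
The unique mutual best reply is (Std3, W), giving (10, 1).
Sequential outcome (Std4, Y) differs from the Nash profile (Std3, W).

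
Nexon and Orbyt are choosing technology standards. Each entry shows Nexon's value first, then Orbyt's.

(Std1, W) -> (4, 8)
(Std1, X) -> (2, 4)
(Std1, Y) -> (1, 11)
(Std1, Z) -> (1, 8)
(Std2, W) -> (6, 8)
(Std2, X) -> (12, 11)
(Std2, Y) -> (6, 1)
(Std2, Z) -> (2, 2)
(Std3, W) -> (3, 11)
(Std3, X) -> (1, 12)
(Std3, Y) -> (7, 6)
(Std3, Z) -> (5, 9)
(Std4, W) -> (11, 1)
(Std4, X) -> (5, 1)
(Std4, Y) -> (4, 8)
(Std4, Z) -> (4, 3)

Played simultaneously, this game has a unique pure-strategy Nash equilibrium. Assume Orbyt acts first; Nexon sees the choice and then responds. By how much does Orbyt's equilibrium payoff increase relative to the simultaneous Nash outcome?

0

Work backward from Nexon's decision.
- W: BR = Std4, leader payoff 1.
- X: BR = Std2, leader payoff 11.
- Y: BR = Std3, leader payoff 6.
- Z: BR = Std3, leader payoff 9.
Among 1, 11, 6, 9, the best is 11 at X. Subgame-perfect outcome: (Std2, X) with payoffs (12, 11).
Now find the simultaneous Nash equilibrium.
Nexon's best replies: W→Std4; X→Std2; Y→Std3; Z→Std3.
Orbyt's best replies: Std1→Y; Std2→X; Std3→X; Std4→Y.
The unique mutual best reply is (Std2, X), giving (12, 11).
Orbyt's commitment gain: 11 − 11 = 0.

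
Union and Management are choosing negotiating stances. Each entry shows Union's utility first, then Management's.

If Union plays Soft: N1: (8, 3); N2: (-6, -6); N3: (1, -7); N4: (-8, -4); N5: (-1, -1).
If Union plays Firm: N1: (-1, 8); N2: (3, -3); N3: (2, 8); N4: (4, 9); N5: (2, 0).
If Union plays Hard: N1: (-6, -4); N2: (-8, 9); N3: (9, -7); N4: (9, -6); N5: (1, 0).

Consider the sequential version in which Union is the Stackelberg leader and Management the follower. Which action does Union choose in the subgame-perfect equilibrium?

Soft

Solve by backward induction (Union leads).
- Soft: BR = N1, leader payoff 8.
- Firm: BR = N4, leader payoff 4.
- Hard: BR = N2, leader payoff -8.
Union's induced payoffs are 8, 4, -8, so Union commits to Soft. Subgame-perfect outcome: (Soft, N1) with payoffs (8, 3).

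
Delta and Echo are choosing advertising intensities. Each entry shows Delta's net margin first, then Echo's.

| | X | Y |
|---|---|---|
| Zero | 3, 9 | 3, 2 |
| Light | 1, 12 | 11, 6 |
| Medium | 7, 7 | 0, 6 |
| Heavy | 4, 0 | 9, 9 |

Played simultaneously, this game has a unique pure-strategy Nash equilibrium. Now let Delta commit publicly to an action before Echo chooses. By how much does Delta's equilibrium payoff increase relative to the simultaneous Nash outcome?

2

Backward induction with Delta moving first.
- Zero: Echo compares 9, 2 and picks X; Delta would get 3.
- Light: Echo compares 12, 6 and picks X; Delta would get 1.
- Medium: Echo compares 7, 6 and picks X; Delta would get 7.
- Heavy: Echo compares 0, 9 and picks Y; Delta would get 9.
Among 3, 1, 7, 9, the best is 9 at Heavy. Subgame-perfect outcome: (Heavy, Y) with payoffs (9, 9).
Under simultaneous play:
Delta's best replies: X→Medium; Y→Light.
Echo's best replies: Zero→X; Light→X; Medium→X; Heavy→Y.
Only (Medium, X) has each player best-responding; Nash payoffs (7, 7).
Delta's commitment gain: 9 − 7 = 2.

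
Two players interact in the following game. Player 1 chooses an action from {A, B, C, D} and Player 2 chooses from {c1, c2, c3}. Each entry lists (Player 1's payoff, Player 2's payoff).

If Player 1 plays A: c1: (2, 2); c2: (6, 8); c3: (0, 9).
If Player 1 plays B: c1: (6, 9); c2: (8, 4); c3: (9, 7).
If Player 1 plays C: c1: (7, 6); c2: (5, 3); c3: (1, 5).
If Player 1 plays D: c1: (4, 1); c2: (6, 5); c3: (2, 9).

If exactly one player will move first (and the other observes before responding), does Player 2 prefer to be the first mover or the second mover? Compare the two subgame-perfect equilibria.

If Player 1 leads: Player 2's best replies are A→c3, B→c1, C→c1, D→c3; Player 1's induced payoffs 0, 6, 7, 2; outcome (C, c1), payoffs (7, 6).
If Player 2 leads: Player 1's best replies are c1→C, c2→B, c3→B; Player 2's induced payoffs 6, 4, 7; outcome (B, c3), payoffs (9, 7).
Player 2 gets 7 moving first and 6 moving second, so Player 2 prefers to move first.

first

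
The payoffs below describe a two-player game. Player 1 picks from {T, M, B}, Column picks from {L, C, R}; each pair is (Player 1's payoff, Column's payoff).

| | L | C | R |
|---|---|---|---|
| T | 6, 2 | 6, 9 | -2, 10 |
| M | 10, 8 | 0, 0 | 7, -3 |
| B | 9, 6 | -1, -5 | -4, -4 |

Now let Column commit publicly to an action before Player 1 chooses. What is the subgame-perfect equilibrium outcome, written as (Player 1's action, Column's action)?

Work backward from Player 1's decision.
- L: BR = M, leader payoff 8.
- C: BR = T, leader payoff 9.
- R: BR = M, leader payoff -3.
Maximizing over 8, 9, -3, Column chooses C. Subgame-perfect outcome: (T, C) with payoffs (6, 9).

(T, C)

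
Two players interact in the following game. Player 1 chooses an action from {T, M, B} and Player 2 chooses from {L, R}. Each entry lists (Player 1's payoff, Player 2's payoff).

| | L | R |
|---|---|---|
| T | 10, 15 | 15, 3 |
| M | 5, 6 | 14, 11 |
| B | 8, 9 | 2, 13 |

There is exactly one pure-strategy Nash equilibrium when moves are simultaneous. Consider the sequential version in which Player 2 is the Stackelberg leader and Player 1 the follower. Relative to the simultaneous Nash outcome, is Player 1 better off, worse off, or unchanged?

Player 1 best-responds to each possible Player 2 move:
- L → Player 1 plays T (best of 10, 5, 8); Player 2 gets 15.
- R → Player 1 plays T (best of 15, 14, 2); Player 2 gets 3.
Among 15, 3, the best is 15 at L. Subgame-perfect outcome: (T, L) with payoffs (10, 15).
Now find the simultaneous Nash equilibrium.
Player 1's best replies: L→T; R→T.
Player 2's best replies: T→L; M→R; B→R.
The unique mutual best reply is (T, L), giving (10, 15).
Player 1 earns 10 sequentially versus 10 at the Nash outcome: unchanged.

unchanged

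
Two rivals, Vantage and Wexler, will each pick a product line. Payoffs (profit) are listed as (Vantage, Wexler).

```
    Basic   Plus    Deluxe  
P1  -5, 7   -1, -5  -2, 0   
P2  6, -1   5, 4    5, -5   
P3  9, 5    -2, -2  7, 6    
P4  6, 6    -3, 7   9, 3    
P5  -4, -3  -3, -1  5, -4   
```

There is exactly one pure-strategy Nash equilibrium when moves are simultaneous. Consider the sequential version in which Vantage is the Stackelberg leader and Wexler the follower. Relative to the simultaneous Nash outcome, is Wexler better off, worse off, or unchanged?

Solve by backward induction (Vantage leads).
- P1: Wexler compares 7, -5, 0 and picks Basic; Vantage would get -5.
- P2: Wexler compares -1, 4, -5 and picks Plus; Vantage would get 5.
- P3: Wexler compares 5, -2, 6 and picks Deluxe; Vantage would get 7.
- P4: Wexler compares 6, 7, 3 and picks Plus; Vantage would get -3.
- P5: Wexler compares -3, -1, -4 and picks Plus; Vantage would get -3.
Among -5, 5, 7, -3, -3, the best is 7 at P3. Subgame-perfect outcome: (P3, Deluxe) with payoffs (7, 6).
For the simultaneous game, intersect best replies.
Vantage's best replies: Basic→P3; Plus→P2; Deluxe→P4.
Wexler's best replies: P1→Basic; P2→Plus; P3→Deluxe; P4→Plus; P5→Plus.
Only (P2, Plus) has each player best-responding; Nash payoffs (5, 4).
Wexler earns 6 sequentially versus 4 at the Nash outcome: better off.

better off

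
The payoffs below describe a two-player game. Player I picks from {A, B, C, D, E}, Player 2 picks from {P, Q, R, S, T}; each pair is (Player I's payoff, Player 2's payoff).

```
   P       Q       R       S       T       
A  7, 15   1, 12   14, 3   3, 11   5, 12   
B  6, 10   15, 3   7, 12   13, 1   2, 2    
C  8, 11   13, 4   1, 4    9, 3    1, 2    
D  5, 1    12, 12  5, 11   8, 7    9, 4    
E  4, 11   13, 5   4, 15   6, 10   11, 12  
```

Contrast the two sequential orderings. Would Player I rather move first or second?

first

If Player I leads: Player 2's best replies are A→P, B→R, C→P, D→Q, E→R; Player I's induced payoffs 7, 7, 8, 12, 4; outcome (D, Q), payoffs (12, 12).
If Player 2 leads: Player I's best replies are P→C, Q→B, R→A, S→B, T→E; Player 2's induced payoffs 11, 3, 3, 1, 12; outcome (E, T), payoffs (11, 12).
Player I gets 12 moving first and 11 moving second, so Player I prefers to move first.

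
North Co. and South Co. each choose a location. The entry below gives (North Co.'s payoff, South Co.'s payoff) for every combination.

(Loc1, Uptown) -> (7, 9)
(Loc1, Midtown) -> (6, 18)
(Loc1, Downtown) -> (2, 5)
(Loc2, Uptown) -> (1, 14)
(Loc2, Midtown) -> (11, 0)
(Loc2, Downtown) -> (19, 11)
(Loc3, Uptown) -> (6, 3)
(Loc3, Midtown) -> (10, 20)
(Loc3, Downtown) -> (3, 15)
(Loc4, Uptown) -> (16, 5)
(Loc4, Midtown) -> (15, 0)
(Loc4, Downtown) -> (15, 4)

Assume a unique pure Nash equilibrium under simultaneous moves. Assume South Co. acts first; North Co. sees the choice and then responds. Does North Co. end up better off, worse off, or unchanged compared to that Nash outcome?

better off

Work backward from North Co.'s decision.
- Uptown: North Co. compares 7, 1, 6, 16 and picks Loc4; South Co. would get 5.
- Midtown: North Co. compares 6, 11, 10, 15 and picks Loc4; South Co. would get 0.
- Downtown: North Co. compares 2, 19, 3, 15 and picks Loc2; South Co. would get 11.
Maximizing over 5, 0, 11, South Co. chooses Downtown. Subgame-perfect outcome: (Loc2, Downtown) with payoffs (19, 11).
Under simultaneous play:
North Co.'s best replies: Uptown→Loc4; Midtown→Loc4; Downtown→Loc2.
South Co.'s best replies: Loc1→Midtown; Loc2→Uptown; Loc3→Midtown; Loc4→Uptown.
The unique mutual best reply is (Loc4, Uptown), giving (16, 5).
North Co. earns 19 sequentially versus 16 at the Nash outcome: better off.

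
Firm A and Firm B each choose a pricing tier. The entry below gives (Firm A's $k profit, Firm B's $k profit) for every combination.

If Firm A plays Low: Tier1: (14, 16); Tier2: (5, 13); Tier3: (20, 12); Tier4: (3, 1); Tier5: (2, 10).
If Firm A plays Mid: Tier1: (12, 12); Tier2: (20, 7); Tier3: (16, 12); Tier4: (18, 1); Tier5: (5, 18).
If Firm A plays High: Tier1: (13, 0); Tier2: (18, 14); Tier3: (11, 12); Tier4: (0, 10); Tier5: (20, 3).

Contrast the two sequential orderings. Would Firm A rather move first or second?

If Firm A leads: Firm B's best replies are Low→Tier1, Mid→Tier5, High→Tier2; Firm A's induced payoffs 14, 5, 18; outcome (High, Tier2), payoffs (18, 14).
If Firm B leads: Firm A's best replies are Tier1→Low, Tier2→Mid, Tier3→Low, Tier4→Mid, Tier5→High; Firm B's induced payoffs 16, 7, 12, 1, 3; outcome (Low, Tier1), payoffs (14, 16).
Firm A gets 18 moving first and 14 moving second, so Firm A prefers to move first.

first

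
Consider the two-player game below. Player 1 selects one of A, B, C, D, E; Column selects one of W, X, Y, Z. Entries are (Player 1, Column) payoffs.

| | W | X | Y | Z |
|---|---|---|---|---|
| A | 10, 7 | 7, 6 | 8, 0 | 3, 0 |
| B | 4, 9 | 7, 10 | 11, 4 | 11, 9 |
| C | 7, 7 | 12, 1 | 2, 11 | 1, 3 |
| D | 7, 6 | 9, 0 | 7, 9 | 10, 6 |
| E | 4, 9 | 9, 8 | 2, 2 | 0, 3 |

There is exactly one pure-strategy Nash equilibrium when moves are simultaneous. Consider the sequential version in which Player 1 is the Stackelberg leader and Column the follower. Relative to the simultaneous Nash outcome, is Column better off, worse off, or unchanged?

unchanged

Backward induction with Player 1 moving first.
- A: Column compares 7, 6, 0, 0 and picks W; Player 1 would get 10.
- B: Column compares 9, 10, 4, 9 and picks X; Player 1 would get 7.
- C: Column compares 7, 1, 11, 3 and picks Y; Player 1 would get 2.
- D: Column compares 6, 0, 9, 6 and picks Y; Player 1 would get 7.
- E: Column compares 9, 8, 2, 3 and picks W; Player 1 would get 4.
Maximizing over 10, 7, 2, 7, 4, Player 1 chooses A. Subgame-perfect outcome: (A, W) with payoffs (10, 7).
Now find the simultaneous Nash equilibrium.
Player 1's best replies: W→A; X→C; Y→B; Z→B.
Column's best replies: A→W; B→X; C→Y; D→Y; E→W.
Only (A, W) has each player best-responding; Nash payoffs (10, 7).
Column earns 7 sequentially versus 7 at the Nash outcome: unchanged.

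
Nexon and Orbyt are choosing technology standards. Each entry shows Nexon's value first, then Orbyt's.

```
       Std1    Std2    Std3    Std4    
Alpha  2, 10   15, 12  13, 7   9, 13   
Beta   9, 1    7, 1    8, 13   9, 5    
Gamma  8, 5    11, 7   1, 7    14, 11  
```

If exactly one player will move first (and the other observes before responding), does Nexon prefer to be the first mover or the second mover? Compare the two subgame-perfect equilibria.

If Nexon leads: Orbyt's best replies are Alpha→Std4, Beta→Std3, Gamma→Std4; Nexon's induced payoffs 9, 8, 14; outcome (Gamma, Std4), payoffs (14, 11).
If Orbyt leads: Nexon's best replies are Std1→Beta, Std2→Alpha, Std3→Alpha, Std4→Gamma; Orbyt's induced payoffs 1, 12, 7, 11; outcome (Alpha, Std2), payoffs (15, 12).
Nexon gets 14 moving first and 15 moving second, so Nexon prefers to move second.

second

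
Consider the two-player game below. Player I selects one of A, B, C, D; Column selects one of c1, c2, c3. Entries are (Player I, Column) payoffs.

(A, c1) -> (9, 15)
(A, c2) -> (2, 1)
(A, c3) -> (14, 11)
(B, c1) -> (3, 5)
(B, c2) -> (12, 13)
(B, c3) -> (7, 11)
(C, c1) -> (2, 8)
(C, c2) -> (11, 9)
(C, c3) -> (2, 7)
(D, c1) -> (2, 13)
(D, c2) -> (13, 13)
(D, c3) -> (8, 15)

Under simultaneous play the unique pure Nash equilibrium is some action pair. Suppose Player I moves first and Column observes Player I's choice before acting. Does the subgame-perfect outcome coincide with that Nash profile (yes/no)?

Backward induction with Player I moving first.
- A → Column plays c1 (best of 15, 1, 11); Player I gets 9.
- B → Column plays c2 (best of 5, 13, 11); Player I gets 12.
- C → Column plays c2 (best of 8, 9, 7); Player I gets 11.
- D → Column plays c3 (best of 13, 13, 15); Player I gets 8.
Among 9, 12, 11, 8, the best is 12 at B. Subgame-perfect outcome: (B, c2) with payoffs (12, 13).
For the simultaneous game, intersect best replies.
Player I's best replies: c1→A; c2→D; c3→A.
Column's best replies: A→c1; B→c2; C→c2; D→c3.
Only (A, c1) has each player best-responding; Nash payoffs (9, 15).
Sequential outcome (B, c2) differs from the Nash profile (A, c1).

no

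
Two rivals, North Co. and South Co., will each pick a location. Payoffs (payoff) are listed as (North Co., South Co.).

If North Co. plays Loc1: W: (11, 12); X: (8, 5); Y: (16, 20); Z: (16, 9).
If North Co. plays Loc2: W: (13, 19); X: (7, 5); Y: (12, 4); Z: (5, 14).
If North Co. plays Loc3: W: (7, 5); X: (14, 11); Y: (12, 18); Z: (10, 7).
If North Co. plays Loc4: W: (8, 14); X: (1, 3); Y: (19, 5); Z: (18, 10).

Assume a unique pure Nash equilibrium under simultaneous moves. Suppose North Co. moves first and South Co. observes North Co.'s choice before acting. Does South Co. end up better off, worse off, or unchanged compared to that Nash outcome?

South Co. best-responds to each possible North Co. move:
- Loc1 → South Co. plays Y (best of 12, 5, 20, 9); North Co. gets 16.
- Loc2 → South Co. plays W (best of 19, 5, 4, 14); North Co. gets 13.
- Loc3 → South Co. plays Y (best of 5, 11, 18, 7); North Co. gets 12.
- Loc4 → South Co. plays W (best of 14, 3, 5, 10); North Co. gets 8.
Among 16, 13, 12, 8, the best is 16 at Loc1. Subgame-perfect outcome: (Loc1, Y) with payoffs (16, 20).
Now find the simultaneous Nash equilibrium.
North Co.'s best replies: W→Loc2; X→Loc3; Y→Loc4; Z→Loc4.
South Co.'s best replies: Loc1→Y; Loc2→W; Loc3→Y; Loc4→W.
Only (Loc2, W) has each player best-responding; Nash payoffs (13, 19).
South Co. earns 20 sequentially versus 19 at the Nash outcome: better off.

better off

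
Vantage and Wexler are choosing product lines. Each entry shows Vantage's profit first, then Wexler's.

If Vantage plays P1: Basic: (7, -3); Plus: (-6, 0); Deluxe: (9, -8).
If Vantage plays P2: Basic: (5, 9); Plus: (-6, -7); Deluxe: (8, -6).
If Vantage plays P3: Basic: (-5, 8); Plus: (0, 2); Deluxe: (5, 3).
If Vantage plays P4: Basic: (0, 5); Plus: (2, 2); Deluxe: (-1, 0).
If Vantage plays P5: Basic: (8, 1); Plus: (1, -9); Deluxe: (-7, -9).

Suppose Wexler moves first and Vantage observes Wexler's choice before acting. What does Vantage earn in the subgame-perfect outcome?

2

Backward induction with Wexler moving first.
- Basic: BR = P5, leader payoff 1.
- Plus: BR = P4, leader payoff 2.
- Deluxe: BR = P1, leader payoff -8.
Wexler's induced payoffs are 1, 2, -8, so Wexler commits to Plus. Subgame-perfect outcome: (P4, Plus) with payoffs (2, 2).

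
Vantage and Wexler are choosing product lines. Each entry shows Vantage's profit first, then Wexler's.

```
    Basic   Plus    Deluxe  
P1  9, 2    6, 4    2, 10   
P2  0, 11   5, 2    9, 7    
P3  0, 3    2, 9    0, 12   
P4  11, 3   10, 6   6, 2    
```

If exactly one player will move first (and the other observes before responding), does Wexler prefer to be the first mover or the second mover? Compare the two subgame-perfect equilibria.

If Vantage leads: Wexler's best replies are P1→Deluxe, P2→Basic, P3→Deluxe, P4→Plus; Vantage's induced payoffs 2, 0, 0, 10; outcome (P4, Plus), payoffs (10, 6).
If Wexler leads: Vantage's best replies are Basic→P4, Plus→P4, Deluxe→P2; Wexler's induced payoffs 3, 6, 7; outcome (P2, Deluxe), payoffs (9, 7).
Wexler gets 7 moving first and 6 moving second, so Wexler prefers to move first.

first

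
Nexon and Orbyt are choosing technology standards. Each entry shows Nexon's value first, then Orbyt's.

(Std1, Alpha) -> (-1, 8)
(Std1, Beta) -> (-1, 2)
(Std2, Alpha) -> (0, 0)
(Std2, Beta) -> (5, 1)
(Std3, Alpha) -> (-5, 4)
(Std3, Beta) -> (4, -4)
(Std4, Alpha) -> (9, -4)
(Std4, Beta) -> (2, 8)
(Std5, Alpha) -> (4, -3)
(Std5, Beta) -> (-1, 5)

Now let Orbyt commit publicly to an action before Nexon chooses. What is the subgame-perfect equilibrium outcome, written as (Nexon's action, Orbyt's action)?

(Std2, Beta)

Nexon best-responds to each possible Orbyt move:
- Alpha: BR = Std4, leader payoff -4.
- Beta: BR = Std2, leader payoff 1.
Among -4, 1, the best is 1 at Beta. Subgame-perfect outcome: (Std2, Beta) with payoffs (5, 1).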